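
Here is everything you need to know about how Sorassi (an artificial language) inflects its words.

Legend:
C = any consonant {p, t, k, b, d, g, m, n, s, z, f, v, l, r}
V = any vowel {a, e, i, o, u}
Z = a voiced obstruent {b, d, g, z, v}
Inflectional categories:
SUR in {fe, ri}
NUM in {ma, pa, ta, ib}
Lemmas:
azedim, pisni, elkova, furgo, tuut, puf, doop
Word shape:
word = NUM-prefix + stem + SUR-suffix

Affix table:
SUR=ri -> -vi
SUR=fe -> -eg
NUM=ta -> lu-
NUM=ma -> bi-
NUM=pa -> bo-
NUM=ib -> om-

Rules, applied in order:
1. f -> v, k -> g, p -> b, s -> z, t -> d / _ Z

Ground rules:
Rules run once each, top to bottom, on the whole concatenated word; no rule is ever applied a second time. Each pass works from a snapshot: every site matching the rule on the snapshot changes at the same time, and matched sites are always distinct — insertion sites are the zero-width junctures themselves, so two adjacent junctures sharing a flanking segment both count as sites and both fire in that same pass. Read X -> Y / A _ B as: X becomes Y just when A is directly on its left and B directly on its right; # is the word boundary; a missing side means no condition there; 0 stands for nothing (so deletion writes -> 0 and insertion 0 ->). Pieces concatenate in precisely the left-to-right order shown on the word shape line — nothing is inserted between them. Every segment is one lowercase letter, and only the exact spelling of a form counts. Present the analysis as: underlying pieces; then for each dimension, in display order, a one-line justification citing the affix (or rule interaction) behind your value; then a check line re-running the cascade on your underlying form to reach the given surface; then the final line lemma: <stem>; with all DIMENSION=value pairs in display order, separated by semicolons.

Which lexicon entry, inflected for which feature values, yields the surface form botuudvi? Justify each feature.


underlying: bo-tuut-vi
SUR=ri - signalled by the affix -vi
NUM=pa - signalled by the affix bo-
check: botuutvi -> botuudvi
lemma: tuut; SUR=ri; NUM=pa


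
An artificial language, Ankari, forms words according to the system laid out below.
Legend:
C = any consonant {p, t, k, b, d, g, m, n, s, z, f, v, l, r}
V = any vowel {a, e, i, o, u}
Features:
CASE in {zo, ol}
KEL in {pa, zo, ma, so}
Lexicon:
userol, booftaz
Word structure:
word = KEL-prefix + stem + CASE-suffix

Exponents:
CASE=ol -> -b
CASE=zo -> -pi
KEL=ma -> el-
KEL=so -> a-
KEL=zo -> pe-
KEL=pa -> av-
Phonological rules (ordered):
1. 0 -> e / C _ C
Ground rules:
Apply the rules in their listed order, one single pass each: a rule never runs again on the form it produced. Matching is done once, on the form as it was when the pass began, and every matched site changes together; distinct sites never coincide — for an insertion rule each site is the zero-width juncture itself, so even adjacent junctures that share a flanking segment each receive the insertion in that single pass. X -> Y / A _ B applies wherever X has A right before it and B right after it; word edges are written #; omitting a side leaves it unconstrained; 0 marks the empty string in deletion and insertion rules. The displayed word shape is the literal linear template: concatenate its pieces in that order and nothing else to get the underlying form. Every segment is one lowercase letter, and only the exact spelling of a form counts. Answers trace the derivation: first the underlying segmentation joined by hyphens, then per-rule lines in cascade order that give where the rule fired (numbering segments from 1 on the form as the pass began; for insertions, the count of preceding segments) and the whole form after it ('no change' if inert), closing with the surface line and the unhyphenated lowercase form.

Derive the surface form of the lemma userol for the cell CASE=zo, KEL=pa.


underlying: av-userol-pi
1. 0 -> e / C _ C: inserts after position(s) 8: avuserolepi
surface: avuserolepi


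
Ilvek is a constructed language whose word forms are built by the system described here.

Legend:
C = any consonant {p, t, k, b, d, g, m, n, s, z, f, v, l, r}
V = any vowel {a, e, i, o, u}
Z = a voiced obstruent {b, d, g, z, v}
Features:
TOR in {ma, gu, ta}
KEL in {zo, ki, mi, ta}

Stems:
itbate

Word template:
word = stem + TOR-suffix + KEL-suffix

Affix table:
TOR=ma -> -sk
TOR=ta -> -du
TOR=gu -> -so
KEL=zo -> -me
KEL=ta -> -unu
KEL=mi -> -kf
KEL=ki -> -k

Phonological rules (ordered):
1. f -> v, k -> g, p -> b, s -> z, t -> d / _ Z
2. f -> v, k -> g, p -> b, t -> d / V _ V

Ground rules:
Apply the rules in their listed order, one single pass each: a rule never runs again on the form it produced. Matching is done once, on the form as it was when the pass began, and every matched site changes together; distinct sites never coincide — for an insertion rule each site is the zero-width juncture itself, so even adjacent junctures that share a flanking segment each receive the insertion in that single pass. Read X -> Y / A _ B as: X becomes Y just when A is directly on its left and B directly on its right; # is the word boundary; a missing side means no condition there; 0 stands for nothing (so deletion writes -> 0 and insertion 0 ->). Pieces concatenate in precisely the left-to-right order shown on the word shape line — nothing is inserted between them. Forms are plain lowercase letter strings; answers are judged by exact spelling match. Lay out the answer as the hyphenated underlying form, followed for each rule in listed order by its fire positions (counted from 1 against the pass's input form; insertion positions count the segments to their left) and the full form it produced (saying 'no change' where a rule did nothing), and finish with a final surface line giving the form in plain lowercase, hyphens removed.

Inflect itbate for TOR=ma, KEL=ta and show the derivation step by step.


underlying: itbate-sk-unu
1. f -> v, k -> g, p -> b, s -> z, t -> d / _ Z: fires at position(s) 2: idbateskunu
2. f -> v, k -> g, p -> b, t -> d / V _ V: fires at position(s) 5: idbadeskunu
surface: idbadeskunu


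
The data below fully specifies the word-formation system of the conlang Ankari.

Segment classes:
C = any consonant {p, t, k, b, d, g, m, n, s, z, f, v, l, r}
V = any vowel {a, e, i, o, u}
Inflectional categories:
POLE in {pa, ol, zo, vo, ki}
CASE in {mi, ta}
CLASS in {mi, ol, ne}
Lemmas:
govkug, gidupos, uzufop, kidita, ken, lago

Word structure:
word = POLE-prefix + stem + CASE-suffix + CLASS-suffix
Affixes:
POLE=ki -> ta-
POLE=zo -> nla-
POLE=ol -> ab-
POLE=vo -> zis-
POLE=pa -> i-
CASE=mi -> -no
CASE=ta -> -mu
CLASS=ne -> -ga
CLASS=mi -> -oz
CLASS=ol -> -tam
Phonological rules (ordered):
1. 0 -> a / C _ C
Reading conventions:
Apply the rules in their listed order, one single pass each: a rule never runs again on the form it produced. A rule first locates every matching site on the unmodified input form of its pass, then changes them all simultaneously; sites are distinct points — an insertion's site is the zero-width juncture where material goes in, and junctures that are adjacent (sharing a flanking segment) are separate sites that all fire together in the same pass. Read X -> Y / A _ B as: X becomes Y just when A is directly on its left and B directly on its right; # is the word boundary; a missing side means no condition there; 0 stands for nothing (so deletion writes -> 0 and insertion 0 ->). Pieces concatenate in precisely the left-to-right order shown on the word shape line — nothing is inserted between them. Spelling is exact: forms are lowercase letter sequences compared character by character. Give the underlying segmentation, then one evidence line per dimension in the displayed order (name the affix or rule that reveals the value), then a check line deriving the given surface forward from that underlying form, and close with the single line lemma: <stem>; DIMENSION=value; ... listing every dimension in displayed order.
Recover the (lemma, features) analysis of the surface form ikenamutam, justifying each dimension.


underlying: i-ken-mu-tam
POLE=pa - signalled by the affix i-
CASE=ta - signalled by the affix -mu
CLASS=ol - signalled by the affix -tam
check: ikenmutam -> ikenamutam
lemma: ken; POLE=pa; CASE=ta; CLASS=ol


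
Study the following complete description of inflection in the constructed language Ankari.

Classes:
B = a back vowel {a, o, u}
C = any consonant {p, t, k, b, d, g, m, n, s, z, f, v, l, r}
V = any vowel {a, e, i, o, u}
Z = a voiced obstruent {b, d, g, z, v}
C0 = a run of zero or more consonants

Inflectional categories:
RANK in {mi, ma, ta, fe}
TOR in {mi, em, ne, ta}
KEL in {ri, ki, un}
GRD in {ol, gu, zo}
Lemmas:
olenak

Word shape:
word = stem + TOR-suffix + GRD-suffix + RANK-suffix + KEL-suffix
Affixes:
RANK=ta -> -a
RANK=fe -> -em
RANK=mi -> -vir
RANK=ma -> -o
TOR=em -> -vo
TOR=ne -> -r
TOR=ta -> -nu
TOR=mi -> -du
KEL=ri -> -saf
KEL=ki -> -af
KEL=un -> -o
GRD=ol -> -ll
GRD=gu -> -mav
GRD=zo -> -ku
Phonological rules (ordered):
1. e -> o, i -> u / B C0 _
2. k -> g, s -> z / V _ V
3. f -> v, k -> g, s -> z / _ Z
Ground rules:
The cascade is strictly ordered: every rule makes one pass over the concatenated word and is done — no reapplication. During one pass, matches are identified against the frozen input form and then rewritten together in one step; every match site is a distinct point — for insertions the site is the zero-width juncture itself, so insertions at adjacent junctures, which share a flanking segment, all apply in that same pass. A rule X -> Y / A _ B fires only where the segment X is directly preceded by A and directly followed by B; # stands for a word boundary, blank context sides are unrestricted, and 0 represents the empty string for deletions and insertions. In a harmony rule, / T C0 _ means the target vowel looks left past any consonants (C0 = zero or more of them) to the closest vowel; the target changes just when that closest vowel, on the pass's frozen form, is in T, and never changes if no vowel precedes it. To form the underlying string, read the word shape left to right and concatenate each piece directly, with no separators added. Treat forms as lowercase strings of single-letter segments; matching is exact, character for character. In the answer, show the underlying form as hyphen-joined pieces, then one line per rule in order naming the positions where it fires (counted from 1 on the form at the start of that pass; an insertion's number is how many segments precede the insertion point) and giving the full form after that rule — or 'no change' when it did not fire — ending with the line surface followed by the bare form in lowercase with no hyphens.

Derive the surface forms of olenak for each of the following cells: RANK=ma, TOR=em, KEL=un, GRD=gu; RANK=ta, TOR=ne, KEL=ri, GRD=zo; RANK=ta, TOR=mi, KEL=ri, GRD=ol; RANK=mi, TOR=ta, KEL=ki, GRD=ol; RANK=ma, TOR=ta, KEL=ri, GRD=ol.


cell RANK=ma, TOR=em, KEL=un, GRD=gu:
underlying: olenak-vo-mav-o-o
1. e -> o, i -> u / B C0 _: fires at position(s) 3: olonakvomavoo
2. k -> g, s -> z / V _ V: no change
3. f -> v, k -> g, s -> z / _ Z: fires at position(s) 6: olonagvomavoo
surface: olonagvomavoo

cell RANK=ta, TOR=ne, KEL=ri, GRD=zo:
underlying: olenak-r-ku-a-saf
1. e -> o, i -> u / B C0 _: fires at position(s) 3: olonakrkuasaf
2. k -> g, s -> z / V _ V: fires at position(s) 11: olonakrkuazaf
3. f -> v, k -> g, s -> z / _ Z: no change
surface: olonakrkuazaf

cell RANK=ta, TOR=mi, KEL=ri, GRD=ol:
underlying: olenak-du-ll-a-saf
1. e -> o, i -> u / B C0 _: fires at position(s) 3: olonakdullasaf
2. k -> g, s -> z / V _ V: fires at position(s) 12: olonakdullazaf
3. f -> v, k -> g, s -> z / _ Z: fires at position(s) 6: olonagdullazaf
surface: olonagdullazaf

cell RANK=mi, TOR=ta, KEL=ki, GRD=ol:
underlying: olenak-nu-ll-vir-af
1. e -> o, i -> u / B C0 _: fires at position(s) 3, 12: olonaknullvuraf
2. k -> g, s -> z / V _ V: no change
3. f -> v, k -> g, s -> z / _ Z: no change
surface: olonaknullvuraf

cell RANK=ma, TOR=ta, KEL=ri, GRD=ol:
underlying: olenak-nu-ll-o-saf
1. e -> o, i -> u / B C0 _: fires at position(s) 3: olonaknullosaf
2. k -> g, s -> z / V _ V: fires at position(s) 12: olonaknullozaf
3. f -> v, k -> g, s -> z / _ Z: no change
surface: olonaknullozaf


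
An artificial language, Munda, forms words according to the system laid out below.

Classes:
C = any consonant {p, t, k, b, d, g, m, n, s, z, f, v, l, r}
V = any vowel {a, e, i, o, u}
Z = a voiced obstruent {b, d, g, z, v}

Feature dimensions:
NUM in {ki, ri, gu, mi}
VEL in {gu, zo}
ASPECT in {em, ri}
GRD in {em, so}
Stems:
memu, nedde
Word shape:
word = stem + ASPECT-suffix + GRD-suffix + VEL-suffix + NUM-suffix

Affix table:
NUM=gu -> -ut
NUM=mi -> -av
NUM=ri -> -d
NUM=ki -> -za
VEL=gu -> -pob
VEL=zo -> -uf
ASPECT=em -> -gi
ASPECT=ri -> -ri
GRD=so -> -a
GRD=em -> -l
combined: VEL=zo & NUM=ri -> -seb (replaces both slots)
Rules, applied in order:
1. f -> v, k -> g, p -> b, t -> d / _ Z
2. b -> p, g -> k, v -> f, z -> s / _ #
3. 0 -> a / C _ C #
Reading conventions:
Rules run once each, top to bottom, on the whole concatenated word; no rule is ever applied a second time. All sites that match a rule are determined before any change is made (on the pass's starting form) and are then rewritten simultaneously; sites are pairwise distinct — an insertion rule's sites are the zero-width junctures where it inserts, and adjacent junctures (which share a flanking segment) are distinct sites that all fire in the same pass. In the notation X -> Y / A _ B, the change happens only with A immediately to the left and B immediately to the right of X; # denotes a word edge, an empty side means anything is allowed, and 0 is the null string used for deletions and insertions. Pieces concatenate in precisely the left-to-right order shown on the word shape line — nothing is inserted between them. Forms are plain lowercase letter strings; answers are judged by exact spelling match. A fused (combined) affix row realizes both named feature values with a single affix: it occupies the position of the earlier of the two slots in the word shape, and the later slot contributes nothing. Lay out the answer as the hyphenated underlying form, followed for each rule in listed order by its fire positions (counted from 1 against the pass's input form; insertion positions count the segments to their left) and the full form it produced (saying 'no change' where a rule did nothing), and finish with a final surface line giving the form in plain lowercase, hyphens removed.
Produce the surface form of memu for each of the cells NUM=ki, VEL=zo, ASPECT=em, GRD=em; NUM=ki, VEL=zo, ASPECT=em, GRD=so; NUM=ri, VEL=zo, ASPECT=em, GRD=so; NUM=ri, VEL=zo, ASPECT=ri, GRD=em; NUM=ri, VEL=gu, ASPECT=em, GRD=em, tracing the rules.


cell NUM=ki, VEL=zo, ASPECT=em, GRD=em:
underlying: memu-gi-l-uf-za
1. f -> v, k -> g, p -> b, t -> d / _ Z: fires at position(s) 9: memugiluvza
2. b -> p, g -> k, v -> f, z -> s / _ #: no change
3. 0 -> a / C _ C #: no change
surface: memugiluvza

cell NUM=ki, VEL=zo, ASPECT=em, GRD=so:
underlying: memu-gi-a-uf-za
1. f -> v, k -> g, p -> b, t -> d / _ Z: fires at position(s) 9: memugiauvza
2. b -> p, g -> k, v -> f, z -> s / _ #: no change
3. 0 -> a / C _ C #: no change
surface: memugiauvza

cell NUM=ri, VEL=zo, ASPECT=em, GRD=so:
underlying: memu-gi-a-seb
1. f -> v, k -> g, p -> b, t -> d / _ Z: no change
2. b -> p, g -> k, v -> f, z -> s / _ #: fires at position(s) 10: memugiasep
3. 0 -> a / C _ C #: no change
surface: memugiasep

cell NUM=ri, VEL=zo, ASPECT=ri, GRD=em:
underlying: memu-ri-l-seb
1. f -> v, k -> g, p -> b, t -> d / _ Z: no change
2. b -> p, g -> k, v -> f, z -> s / _ #: fires at position(s) 10: memurilsep
3. 0 -> a / C _ C #: no change
surface: memurilsep

cell NUM=ri, VEL=gu, ASPECT=em, GRD=em:
underlying: memu-gi-l-pob-d
1. f -> v, k -> g, p -> b, t -> d / _ Z: no change
2. b -> p, g -> k, v -> f, z -> s / _ #: no change
3. 0 -> a / C _ C #: inserts after position(s) 10: memugilpobad
surface: memugilpobad


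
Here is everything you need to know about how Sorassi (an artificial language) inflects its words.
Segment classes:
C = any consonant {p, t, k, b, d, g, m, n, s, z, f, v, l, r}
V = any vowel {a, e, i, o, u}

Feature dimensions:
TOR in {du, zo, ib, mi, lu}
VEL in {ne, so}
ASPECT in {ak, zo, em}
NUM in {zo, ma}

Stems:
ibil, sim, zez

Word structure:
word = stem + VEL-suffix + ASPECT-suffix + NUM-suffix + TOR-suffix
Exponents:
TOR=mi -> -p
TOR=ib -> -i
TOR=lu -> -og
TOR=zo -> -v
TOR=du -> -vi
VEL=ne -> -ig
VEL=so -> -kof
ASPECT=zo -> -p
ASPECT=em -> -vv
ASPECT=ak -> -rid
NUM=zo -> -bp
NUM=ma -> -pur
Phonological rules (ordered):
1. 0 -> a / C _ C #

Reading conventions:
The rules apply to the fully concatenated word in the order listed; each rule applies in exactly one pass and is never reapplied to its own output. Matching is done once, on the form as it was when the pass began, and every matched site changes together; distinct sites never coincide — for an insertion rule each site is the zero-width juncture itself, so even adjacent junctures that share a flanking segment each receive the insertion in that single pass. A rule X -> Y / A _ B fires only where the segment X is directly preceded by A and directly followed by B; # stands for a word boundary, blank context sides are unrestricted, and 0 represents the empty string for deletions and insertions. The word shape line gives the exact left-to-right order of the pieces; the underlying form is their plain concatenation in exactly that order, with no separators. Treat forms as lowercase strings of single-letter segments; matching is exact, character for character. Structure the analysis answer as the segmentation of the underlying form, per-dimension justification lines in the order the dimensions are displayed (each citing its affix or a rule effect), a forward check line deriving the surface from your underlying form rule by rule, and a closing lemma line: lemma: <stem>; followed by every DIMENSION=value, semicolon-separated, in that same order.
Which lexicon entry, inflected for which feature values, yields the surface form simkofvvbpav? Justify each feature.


underlying: sim-kof-vv-bp-v
TOR=zo - signalled by the affix -v
VEL=so - signalled by the affix -kof
ASPECT=em - signalled by the affix -vv
NUM=zo - signalled by the affix -bp
check: simkofvvbpv -> simkofvvbpav
lemma: sim; TOR=zo; VEL=so; ASPECT=em; NUM=zo


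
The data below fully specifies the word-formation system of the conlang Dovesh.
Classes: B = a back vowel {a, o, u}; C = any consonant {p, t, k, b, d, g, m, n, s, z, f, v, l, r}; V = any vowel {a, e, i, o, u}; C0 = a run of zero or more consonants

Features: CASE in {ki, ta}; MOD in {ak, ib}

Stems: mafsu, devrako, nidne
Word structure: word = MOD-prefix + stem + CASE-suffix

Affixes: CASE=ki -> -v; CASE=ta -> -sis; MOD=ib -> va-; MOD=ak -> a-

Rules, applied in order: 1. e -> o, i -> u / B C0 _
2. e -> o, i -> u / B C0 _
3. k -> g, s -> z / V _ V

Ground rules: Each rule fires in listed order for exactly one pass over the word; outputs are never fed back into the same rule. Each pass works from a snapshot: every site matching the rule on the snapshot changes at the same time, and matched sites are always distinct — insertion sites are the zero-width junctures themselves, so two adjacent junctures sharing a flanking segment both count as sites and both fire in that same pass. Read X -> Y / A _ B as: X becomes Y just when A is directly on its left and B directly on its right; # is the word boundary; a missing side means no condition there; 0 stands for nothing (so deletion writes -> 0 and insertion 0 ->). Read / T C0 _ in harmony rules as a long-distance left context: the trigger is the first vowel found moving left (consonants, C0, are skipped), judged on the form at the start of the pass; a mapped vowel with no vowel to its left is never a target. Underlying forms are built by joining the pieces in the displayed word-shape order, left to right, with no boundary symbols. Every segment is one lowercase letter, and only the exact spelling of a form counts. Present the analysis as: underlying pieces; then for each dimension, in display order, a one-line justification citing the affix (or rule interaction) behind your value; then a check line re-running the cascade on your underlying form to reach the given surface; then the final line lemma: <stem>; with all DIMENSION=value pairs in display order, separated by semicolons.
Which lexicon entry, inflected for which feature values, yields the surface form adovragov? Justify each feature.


underlying: a-devrako-v
CASE=ki - signalled by the affix -v
MOD=ak - signalled by the affix a-
check: adevrakov -> adovrakov -> adovrakov -> adovragov
lemma: devrako; CASE=ki; MOD=ak


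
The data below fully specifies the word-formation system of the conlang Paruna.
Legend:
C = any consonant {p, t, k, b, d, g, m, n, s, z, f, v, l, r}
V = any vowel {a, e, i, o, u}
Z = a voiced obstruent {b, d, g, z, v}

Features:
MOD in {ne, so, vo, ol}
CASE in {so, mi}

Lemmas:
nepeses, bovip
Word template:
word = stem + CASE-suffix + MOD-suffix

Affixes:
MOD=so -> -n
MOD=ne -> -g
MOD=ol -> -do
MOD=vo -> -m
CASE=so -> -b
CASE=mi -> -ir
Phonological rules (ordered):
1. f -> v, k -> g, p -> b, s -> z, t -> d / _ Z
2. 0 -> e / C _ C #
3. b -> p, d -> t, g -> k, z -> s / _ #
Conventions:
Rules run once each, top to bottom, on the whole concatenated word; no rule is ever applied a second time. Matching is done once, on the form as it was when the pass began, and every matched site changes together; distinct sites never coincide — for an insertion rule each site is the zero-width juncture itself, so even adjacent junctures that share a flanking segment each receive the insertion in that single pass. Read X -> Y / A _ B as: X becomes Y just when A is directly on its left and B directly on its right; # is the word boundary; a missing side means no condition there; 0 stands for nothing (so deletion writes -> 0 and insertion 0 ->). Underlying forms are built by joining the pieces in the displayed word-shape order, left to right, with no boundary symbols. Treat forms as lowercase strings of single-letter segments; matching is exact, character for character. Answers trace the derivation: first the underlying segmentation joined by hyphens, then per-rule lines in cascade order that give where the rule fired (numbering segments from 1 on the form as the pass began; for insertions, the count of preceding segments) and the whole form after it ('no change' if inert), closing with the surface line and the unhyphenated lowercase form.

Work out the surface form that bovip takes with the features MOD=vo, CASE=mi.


underlying: bovip-ir-m
1. f -> v, k -> g, p -> b, s -> z, t -> d / _ Z: no change
2. 0 -> e / C _ C #: inserts after position(s) 7: bovipirem
3. b -> p, d -> t, g -> k, z -> s / _ #: no change
surface: bovipirem


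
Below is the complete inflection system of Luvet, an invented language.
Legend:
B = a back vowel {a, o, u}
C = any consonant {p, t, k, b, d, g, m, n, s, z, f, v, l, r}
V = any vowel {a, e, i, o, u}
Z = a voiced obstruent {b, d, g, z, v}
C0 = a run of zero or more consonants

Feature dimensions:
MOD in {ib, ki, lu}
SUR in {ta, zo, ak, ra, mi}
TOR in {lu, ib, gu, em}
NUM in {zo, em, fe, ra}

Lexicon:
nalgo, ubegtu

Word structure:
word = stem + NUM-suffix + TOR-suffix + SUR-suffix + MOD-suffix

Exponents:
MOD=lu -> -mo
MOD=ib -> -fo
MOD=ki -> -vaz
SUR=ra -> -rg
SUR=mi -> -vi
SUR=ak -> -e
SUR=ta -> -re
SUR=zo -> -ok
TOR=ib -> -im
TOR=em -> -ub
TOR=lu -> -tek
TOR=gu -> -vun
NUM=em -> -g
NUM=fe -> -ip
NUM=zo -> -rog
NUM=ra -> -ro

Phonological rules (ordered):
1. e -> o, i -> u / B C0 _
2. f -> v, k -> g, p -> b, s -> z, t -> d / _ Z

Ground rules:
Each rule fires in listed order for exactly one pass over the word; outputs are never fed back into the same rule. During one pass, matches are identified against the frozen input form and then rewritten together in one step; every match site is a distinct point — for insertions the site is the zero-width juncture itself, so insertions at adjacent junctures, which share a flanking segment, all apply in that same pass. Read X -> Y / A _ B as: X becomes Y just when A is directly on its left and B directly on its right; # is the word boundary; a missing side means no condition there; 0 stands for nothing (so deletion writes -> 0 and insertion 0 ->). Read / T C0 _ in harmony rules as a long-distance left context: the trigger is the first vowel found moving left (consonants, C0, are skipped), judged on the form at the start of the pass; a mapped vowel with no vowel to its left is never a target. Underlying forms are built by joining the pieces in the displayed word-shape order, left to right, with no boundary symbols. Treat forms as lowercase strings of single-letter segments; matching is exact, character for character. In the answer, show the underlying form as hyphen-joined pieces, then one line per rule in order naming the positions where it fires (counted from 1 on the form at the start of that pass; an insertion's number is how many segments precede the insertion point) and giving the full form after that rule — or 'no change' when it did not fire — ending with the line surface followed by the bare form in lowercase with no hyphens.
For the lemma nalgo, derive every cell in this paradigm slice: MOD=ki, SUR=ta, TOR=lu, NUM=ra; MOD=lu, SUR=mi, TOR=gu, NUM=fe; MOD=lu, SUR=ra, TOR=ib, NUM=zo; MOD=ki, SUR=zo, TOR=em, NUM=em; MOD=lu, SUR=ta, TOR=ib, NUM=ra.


cell MOD=ki, SUR=ta, TOR=lu, NUM=ra:
underlying: nalgo-ro-tek-re-vaz
1. e -> o, i -> u / B C0 _: fires at position(s) 9: nalgorotokrevaz
2. f -> v, k -> g, p -> b, s -> z, t -> d / _ Z: no change
surface: nalgorotokrevaz

cell MOD=lu, SUR=mi, TOR=gu, NUM=fe:
underlying: nalgo-ip-vun-vi-mo
1. e -> o, i -> u / B C0 _: fires at position(s) 6, 12: nalgoupvunvumo
2. f -> v, k -> g, p -> b, s -> z, t -> d / _ Z: fires at position(s) 7: nalgoubvunvumo
surface: nalgoubvunvumo

cell MOD=lu, SUR=ra, TOR=ib, NUM=zo:
underlying: nalgo-rog-im-rg-mo
1. e -> o, i -> u / B C0 _: fires at position(s) 9: nalgorogumrgmo
2. f -> v, k -> g, p -> b, s -> z, t -> d / _ Z: no change
surface: nalgorogumrgmo

cell MOD=ki, SUR=zo, TOR=em, NUM=em:
underlying: nalgo-g-ub-ok-vaz
1. e -> o, i -> u / B C0 _: no change
2. f -> v, k -> g, p -> b, s -> z, t -> d / _ Z: fires at position(s) 10: nalgogubogvaz
surface: nalgogubogvaz

cell MOD=lu, SUR=ta, TOR=ib, NUM=ra:
underlying: nalgo-ro-im-re-mo
1. e -> o, i -> u / B C0 _: fires at position(s) 8: nalgoroumremo
2. f -> v, k -> g, p -> b, s -> z, t -> d / _ Z: no change
surface: nalgoroumremo


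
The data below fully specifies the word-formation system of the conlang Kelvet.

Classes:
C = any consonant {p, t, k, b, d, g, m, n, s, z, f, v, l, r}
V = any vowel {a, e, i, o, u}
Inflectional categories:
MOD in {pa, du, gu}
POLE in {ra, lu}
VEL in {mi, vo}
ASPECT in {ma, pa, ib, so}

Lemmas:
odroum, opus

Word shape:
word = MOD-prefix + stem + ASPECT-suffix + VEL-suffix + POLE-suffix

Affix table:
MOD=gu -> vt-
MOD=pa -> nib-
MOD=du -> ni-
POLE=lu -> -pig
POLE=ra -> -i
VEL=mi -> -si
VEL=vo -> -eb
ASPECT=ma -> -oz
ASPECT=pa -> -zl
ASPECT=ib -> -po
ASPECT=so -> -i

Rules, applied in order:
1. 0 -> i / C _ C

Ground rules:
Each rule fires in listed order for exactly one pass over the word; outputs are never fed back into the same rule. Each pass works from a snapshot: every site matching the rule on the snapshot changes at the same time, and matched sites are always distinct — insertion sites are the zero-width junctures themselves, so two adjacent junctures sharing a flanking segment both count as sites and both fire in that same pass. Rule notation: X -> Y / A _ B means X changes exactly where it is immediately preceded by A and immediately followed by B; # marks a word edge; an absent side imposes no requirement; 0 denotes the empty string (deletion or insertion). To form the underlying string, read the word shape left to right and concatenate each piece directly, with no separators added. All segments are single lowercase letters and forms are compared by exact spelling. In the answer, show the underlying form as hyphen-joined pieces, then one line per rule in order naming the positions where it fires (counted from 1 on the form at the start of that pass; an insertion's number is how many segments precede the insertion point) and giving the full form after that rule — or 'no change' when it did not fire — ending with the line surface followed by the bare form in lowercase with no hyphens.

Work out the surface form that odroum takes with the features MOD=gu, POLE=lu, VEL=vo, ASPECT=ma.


underlying: vt-odroum-oz-eb-pig
1. 0 -> i / C _ C: inserts after position(s) 1, 4, 12: vitodiroumozebipig
surface: vitodiroumozebipig


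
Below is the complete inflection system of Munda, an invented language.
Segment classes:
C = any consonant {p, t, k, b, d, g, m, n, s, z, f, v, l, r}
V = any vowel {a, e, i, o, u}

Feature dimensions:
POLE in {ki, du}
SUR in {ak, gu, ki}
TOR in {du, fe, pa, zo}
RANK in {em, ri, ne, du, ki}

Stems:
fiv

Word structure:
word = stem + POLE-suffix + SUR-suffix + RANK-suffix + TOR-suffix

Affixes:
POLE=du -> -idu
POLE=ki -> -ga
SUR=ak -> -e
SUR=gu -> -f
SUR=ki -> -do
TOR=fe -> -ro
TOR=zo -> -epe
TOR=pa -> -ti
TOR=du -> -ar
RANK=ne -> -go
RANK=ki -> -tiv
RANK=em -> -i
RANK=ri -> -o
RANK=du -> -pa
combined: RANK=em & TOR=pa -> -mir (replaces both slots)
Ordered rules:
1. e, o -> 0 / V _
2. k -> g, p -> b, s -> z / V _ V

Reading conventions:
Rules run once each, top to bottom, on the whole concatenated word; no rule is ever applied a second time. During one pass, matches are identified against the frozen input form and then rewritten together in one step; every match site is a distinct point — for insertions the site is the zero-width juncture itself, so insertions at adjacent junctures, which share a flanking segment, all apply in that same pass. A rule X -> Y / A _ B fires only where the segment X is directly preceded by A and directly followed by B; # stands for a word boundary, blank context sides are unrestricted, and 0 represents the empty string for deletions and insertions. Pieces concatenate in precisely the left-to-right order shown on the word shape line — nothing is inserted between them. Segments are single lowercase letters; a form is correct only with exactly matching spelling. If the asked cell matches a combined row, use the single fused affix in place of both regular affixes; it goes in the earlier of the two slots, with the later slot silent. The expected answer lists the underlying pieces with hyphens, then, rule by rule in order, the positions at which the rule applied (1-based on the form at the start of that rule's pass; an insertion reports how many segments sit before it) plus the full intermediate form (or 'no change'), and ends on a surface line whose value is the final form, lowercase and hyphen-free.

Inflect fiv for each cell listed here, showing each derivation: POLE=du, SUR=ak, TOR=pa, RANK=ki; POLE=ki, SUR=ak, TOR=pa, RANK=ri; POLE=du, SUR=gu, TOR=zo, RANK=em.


cell POLE=du, SUR=ak, TOR=pa, RANK=ki:
underlying: fiv-idu-e-tiv-ti
1. e, o -> 0 / V _: fires at position(s) 7: fividutivti
2. k -> g, p -> b, s -> z / V _ V: no change
surface: fividutivti

cell POLE=ki, SUR=ak, TOR=pa, RANK=ri:
underlying: fiv-ga-e-o-ti
1. e, o -> 0 / V _: fires at position(s) 6, 7: fivgati
2. k -> g, p -> b, s -> z / V _ V: no change
surface: fivgati

cell POLE=du, SUR=gu, TOR=zo, RANK=em:
underlying: fiv-idu-f-i-epe
1. e, o -> 0 / V _: fires at position(s) 9: fividufipe
2. k -> g, p -> b, s -> z / V _ V: fires at position(s) 9: fividufibe
surface: fividufibe


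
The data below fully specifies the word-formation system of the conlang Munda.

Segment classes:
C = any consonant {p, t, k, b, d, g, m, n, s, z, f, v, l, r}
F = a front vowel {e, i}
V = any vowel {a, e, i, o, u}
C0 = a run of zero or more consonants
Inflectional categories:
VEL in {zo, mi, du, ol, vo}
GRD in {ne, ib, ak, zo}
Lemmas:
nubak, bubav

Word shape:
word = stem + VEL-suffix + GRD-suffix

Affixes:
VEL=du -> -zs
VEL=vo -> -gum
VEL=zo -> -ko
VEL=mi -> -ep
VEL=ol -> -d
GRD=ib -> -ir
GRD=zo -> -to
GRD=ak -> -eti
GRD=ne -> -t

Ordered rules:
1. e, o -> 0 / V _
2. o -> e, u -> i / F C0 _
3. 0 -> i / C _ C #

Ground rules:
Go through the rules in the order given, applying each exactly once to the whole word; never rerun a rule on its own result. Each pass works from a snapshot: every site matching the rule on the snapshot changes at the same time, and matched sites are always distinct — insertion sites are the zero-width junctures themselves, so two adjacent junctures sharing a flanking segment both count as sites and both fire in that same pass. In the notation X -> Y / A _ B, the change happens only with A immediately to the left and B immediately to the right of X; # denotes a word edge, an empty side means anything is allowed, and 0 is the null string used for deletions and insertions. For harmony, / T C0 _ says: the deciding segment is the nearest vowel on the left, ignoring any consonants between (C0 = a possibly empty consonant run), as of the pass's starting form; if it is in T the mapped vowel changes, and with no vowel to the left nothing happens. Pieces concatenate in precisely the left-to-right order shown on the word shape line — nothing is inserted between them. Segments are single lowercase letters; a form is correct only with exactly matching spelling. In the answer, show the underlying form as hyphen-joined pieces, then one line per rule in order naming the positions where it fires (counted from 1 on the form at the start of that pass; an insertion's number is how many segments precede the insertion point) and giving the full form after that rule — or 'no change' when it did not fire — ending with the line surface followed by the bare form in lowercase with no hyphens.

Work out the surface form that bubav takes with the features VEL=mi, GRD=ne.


underlying: bubav-ep-t
1. e, o -> 0 / V _: no change
2. o -> e, u -> i / F C0 _: no change
3. 0 -> i / C _ C #: inserts after position(s) 7: bubavepit
surface: bubavepit


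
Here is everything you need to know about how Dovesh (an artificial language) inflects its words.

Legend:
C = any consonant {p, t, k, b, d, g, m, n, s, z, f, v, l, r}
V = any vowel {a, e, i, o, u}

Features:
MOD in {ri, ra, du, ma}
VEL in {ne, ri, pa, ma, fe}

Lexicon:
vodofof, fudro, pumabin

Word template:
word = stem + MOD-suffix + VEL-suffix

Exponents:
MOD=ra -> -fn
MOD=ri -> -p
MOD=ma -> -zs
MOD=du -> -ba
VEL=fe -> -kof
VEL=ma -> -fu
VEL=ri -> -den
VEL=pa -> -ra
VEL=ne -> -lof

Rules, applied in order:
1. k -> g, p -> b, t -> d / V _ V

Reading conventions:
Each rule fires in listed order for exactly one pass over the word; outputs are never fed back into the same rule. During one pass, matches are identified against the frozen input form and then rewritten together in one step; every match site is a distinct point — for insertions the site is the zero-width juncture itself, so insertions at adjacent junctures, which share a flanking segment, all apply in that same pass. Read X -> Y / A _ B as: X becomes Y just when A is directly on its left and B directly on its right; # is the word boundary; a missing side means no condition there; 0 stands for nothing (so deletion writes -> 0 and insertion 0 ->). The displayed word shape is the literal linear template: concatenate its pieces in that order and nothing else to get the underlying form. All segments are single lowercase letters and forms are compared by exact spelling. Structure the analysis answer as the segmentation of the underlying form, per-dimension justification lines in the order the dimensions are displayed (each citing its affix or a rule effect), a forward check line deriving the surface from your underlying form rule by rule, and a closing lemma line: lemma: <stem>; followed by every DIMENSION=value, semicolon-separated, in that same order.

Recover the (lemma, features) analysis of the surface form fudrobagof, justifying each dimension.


underlying: fudro-ba-kof
MOD=du - signalled by the affix -ba
VEL=fe - signalled by the affix -kof
check: fudrobakof -> fudrobagof
lemma: fudro; MOD=du; VEL=fe


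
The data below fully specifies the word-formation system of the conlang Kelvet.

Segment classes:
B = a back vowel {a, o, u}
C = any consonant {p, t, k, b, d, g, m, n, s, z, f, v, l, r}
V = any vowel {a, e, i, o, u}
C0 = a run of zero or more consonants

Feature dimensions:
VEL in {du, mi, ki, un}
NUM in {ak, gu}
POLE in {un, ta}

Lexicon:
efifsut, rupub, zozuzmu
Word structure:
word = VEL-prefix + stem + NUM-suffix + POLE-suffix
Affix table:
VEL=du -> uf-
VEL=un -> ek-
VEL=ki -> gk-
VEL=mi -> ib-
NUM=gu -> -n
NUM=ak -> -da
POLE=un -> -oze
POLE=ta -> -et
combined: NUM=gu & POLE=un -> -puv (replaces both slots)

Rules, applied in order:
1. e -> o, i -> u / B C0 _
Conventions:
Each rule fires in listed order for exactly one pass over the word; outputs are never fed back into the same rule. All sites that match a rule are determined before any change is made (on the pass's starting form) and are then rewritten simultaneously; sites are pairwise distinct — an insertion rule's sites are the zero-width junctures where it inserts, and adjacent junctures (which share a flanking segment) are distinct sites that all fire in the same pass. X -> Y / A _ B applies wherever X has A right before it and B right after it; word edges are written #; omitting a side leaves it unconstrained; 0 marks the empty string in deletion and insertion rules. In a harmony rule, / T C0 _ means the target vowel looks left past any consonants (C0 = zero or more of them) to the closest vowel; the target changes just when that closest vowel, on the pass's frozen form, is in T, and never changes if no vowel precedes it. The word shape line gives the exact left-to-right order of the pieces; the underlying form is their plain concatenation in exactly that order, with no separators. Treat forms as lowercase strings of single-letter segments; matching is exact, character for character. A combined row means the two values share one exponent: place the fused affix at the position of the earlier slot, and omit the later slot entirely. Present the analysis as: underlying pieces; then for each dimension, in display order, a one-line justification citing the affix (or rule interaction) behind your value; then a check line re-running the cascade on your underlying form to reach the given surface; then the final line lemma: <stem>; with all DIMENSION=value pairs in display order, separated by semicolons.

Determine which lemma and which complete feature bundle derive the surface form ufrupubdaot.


underlying: uf-rupub-da-et
VEL=du - signalled by the affix uf-
NUM=ak - signalled by the affix -da
POLE=ta - signalled by the affix -et
check: ufrupubdaet -> ufrupubdaot
lemma: rupub; VEL=du; NUM=ak; POLE=ta


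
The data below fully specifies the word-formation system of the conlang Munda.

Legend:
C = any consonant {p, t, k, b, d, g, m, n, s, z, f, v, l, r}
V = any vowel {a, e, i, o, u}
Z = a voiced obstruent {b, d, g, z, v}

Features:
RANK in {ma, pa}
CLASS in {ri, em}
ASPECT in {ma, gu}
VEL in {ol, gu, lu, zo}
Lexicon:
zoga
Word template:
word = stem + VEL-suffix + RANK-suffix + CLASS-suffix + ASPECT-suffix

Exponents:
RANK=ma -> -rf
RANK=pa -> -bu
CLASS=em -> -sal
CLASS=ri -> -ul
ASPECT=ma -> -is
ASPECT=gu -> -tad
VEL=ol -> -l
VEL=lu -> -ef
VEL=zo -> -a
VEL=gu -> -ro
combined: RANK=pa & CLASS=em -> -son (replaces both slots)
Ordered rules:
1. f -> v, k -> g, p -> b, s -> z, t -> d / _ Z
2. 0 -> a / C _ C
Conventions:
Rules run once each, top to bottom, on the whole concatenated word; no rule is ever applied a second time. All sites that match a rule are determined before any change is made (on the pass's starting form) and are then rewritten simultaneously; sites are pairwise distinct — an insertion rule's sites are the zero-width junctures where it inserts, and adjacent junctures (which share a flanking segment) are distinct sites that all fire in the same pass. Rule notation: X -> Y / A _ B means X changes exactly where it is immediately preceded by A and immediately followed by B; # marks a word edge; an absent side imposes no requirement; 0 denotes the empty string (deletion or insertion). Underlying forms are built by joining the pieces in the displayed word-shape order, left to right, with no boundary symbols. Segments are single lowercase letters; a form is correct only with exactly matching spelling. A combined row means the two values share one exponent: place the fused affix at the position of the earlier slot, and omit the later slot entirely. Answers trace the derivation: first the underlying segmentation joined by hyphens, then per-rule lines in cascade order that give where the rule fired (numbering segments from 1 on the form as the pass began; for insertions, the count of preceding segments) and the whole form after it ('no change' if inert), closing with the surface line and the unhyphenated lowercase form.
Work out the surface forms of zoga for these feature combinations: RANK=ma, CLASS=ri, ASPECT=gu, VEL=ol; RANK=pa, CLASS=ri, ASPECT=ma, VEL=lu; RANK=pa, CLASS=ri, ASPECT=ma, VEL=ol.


cell RANK=ma, CLASS=ri, ASPECT=gu, VEL=ol:
underlying: zoga-l-rf-ul-tad
1. f -> v, k -> g, p -> b, s -> z, t -> d / _ Z: no change
2. 0 -> a / C _ C: inserts after position(s) 5, 6, 9: zogalarafulatad
surface: zogalarafulatad

cell RANK=pa, CLASS=ri, ASPECT=ma, VEL=lu:
underlying: zoga-ef-bu-ul-is
1. f -> v, k -> g, p -> b, s -> z, t -> d / _ Z: fires at position(s) 6: zogaevbuulis
2. 0 -> a / C _ C: inserts after position(s) 6: zogaevabuulis
surface: zogaevabuulis

cell RANK=pa, CLASS=ri, ASPECT=ma, VEL=ol:
underlying: zoga-l-bu-ul-is
1. f -> v, k -> g, p -> b, s -> z, t -> d / _ Z: no change
2. 0 -> a / C _ C: inserts after position(s) 5: zogalabuulis
surface: zogalabuulis
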